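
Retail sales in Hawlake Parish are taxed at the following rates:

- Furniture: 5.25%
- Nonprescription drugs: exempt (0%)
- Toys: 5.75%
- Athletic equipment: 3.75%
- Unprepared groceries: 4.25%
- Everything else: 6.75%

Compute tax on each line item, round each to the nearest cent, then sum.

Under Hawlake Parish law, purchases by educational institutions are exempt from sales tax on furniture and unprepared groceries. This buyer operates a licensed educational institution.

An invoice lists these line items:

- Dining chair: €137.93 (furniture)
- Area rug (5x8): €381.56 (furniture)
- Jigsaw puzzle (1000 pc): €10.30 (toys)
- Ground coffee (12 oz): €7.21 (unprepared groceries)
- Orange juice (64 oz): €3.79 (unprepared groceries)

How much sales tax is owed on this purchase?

Dining chair €137.93: furniture, buyer-exempt → 0% → €0.00
Area rug (5x8) €381.56: furniture, buyer-exempt → 0% → €0.00
Jigsaw puzzle (1000 pc) €10.30: toys → 5.75% → €0.59
Ground coffee (12 oz) €7.21: unprepared groceries, buyer-exempt → 0% → €0.00
Orange juice (64 oz) €3.79: unprepared groceries, buyer-exempt → 0% → €0.00
Total tax = €0.59

€0.59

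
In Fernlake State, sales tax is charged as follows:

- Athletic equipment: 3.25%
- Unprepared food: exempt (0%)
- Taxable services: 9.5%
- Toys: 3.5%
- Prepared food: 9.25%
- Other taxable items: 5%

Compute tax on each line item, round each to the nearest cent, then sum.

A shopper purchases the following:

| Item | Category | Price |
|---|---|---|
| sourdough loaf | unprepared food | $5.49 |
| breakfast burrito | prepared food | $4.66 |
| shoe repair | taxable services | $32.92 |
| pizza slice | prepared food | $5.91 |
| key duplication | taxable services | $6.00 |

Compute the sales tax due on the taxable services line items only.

Shoe repair $32.92: taxable services → 9.5% → $3.13
Key duplication $6.00: taxable services → 9.5% → $0.57
Tax on taxable services = $3.13 + $0.57 = $3.70

$3.70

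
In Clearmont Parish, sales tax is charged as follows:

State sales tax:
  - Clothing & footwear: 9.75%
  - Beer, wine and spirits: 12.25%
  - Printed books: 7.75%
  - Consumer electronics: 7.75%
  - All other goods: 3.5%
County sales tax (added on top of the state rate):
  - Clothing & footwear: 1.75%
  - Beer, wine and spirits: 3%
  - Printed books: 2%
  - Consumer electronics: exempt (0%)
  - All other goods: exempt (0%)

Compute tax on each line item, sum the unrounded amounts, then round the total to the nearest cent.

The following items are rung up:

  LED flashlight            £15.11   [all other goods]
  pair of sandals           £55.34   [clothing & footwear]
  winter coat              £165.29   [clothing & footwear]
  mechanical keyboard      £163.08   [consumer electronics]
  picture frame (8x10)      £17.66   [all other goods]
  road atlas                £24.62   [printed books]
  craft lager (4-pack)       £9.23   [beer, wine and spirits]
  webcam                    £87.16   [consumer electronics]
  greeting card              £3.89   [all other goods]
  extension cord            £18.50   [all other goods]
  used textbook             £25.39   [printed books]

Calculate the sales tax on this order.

£52.98

LED flashlight £15.11: all other goods → 3.5% + 0% county = 3.5% → £0.52885
Pair of sandals £55.34: clothing & footwear → 9.75% + 1.75% county = 11.5% → £6.3641
Winter coat £165.29: clothing & footwear → 9.75% + 1.75% county = 11.5% → £19.00835
Mechanical keyboard £163.08: consumer electronics → 7.75% + 0% county = 7.75% → £12.6387
Picture frame (8x10) £17.66: all other goods → 3.5% + 0% county = 3.5% → £0.6181
Road atlas £24.62: printed books → 7.75% + 2% county = 9.75% → £2.40045
Craft lager (4-pack) £9.23: beer, wine and spirits → 12.25% + 3% county = 15.25% → £1.407575
Webcam £87.16: consumer electronics → 7.75% + 0% county = 7.75% → £6.7549
Greeting card £3.89: all other goods → 3.5% + 0% county = 3.5% → £0.13615
Extension cord £18.50: all other goods → 3.5% + 0% county = 3.5% → £0.6475
Used textbook £25.39: printed books → 7.75% + 2% county = 9.75% → £2.475525
Unrounded tax sum = £52.9802 → £52.98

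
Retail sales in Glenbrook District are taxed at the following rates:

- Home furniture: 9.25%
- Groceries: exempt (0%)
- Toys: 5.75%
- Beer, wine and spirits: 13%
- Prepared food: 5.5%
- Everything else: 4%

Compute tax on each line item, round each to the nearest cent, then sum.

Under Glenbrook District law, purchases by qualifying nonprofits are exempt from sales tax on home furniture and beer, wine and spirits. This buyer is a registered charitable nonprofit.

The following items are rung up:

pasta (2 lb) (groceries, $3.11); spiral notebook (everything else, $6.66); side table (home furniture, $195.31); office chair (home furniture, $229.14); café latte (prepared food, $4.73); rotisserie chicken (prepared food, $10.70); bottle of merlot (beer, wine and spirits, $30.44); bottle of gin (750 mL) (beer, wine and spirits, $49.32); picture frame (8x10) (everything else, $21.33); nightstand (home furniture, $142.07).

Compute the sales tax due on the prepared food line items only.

Café latte $4.73: prepared food → 5.5% → $0.26
Rotisserie chicken $10.70: prepared food → 5.5% → $0.59
Tax on prepared food = $0.26 + $0.59 = $0.85

$0.85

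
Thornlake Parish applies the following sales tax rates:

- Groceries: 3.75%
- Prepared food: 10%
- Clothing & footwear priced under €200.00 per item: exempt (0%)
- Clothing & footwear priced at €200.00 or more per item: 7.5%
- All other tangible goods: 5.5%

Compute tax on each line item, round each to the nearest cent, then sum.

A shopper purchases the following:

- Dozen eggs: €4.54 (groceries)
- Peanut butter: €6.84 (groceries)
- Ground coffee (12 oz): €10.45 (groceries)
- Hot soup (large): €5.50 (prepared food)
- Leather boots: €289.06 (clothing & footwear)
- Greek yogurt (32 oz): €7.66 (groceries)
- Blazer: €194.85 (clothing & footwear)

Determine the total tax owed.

€23.34

Dozen eggs €4.54: groceries → 3.75% → €0.17
Peanut butter €6.84: groceries → 3.75% → €0.26
Ground coffee (12 oz) €10.45: groceries → 3.75% → €0.39
Hot soup (large) €5.50: prepared food → 10% → €0.55
Leather boots €289.06: clothing & footwear, €200.00 or more → 7.5% → €21.68
Greek yogurt (32 oz) €7.66: groceries → 3.75% → €0.29
Blazer €194.85: clothing & footwear, under €200.00 → 0% → €0.00
Total tax = €0.17 + €0.26 + €0.39 + €0.55 + €21.68 + €0.29 = €23.34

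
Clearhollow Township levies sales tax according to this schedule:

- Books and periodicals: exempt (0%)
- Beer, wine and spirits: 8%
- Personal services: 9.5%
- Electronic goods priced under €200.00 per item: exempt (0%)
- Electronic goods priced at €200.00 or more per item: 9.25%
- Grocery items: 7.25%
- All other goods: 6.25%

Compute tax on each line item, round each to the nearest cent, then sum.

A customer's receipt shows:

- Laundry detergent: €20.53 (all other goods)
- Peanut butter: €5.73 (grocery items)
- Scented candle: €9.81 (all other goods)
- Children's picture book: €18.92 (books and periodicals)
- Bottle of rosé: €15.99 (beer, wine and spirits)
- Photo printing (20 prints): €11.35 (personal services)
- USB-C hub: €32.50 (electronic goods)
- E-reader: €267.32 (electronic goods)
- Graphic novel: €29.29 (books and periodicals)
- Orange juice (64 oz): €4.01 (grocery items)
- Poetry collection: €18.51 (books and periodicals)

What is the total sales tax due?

€29.69

Laundry detergent €20.53: all other goods → 6.25% → €1.28
Peanut butter €5.73: grocery items → 7.25% → €0.42
Scented candle €9.81: all other goods → 6.25% → €0.61
Children's picture book €18.92: books and periodicals → 0% → €0.00
Bottle of rosé €15.99: beer, wine and spirits → 8% → €1.28
Photo printing (20 prints) €11.35: personal services → 9.5% → €1.08
USB-C hub €32.50: electronic goods, under €200.00 → 0% → €0.00
E-reader €267.32: electronic goods, €200.00 or more → 9.25% → €24.73
Graphic novel €29.29: books and periodicals → 0% → €0.00
Orange juice (64 oz) €4.01: grocery items → 7.25% → €0.29
Poetry collection €18.51: books and periodicals → 0% → €0.00
Total tax = €1.28 + €0.42 + €0.61 + €1.28 + €1.08 + €24.73 + €0.29 = €29.69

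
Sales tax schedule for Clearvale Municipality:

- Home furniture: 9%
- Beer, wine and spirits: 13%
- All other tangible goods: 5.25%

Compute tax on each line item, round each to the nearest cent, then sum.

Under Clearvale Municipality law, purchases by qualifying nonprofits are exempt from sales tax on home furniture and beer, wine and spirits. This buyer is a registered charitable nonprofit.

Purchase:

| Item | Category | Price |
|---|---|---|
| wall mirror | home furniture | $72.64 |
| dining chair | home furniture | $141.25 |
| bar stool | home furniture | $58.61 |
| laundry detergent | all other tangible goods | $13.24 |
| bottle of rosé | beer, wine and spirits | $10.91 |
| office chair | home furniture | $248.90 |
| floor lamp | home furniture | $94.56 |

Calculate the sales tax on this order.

$0.70

Wall mirror $72.64: home furniture, buyer-exempt → 0% → $0.00
Dining chair $141.25: home furniture, buyer-exempt → 0% → $0.00
Bar stool $58.61: home furniture, buyer-exempt → 0% → $0.00
Laundry detergent $13.24: all other tangible goods → 5.25% → $0.70
Bottle of rosé $10.91: beer, wine and spirits, buyer-exempt → 0% → $0.00
Office chair $248.90: home furniture, buyer-exempt → 0% → $0.00
Floor lamp $94.56: home furniture, buyer-exempt → 0% → $0.00
Total tax = $0.70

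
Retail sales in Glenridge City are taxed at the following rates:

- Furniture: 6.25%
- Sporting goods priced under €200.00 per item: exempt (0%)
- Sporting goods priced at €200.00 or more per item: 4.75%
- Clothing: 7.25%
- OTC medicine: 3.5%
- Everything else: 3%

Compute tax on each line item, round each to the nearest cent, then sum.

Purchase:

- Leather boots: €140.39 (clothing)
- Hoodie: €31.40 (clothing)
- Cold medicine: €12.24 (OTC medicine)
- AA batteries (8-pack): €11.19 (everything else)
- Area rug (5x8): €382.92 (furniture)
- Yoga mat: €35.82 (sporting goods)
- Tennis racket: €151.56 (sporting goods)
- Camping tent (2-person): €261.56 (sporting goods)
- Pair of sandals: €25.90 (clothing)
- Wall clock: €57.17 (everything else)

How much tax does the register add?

Leather boots €140.39: clothing → 7.25% → €10.18
Hoodie €31.40: clothing → 7.25% → €2.28
Cold medicine €12.24: OTC medicine → 3.5% → €0.43
AA batteries (8-pack) €11.19: everything else → 3% → €0.34
Area rug (5x8) €382.92: furniture → 6.25% → €23.93
Yoga mat €35.82: sporting goods, under €200.00 → 0% → €0.00
Tennis racket €151.56: sporting goods, under €200.00 → 0% → €0.00
Camping tent (2-person) €261.56: sporting goods, €200.00 or more → 4.75% → €12.42
Pair of sandals €25.90: clothing → 7.25% → €1.88
Wall clock €57.17: everything else → 3% → €1.72
Total tax = €10.18 + €2.28 + €0.43 + €0.34 + €23.93 + €12.42 + €1.88 + €1.72 = €53.18

€53.18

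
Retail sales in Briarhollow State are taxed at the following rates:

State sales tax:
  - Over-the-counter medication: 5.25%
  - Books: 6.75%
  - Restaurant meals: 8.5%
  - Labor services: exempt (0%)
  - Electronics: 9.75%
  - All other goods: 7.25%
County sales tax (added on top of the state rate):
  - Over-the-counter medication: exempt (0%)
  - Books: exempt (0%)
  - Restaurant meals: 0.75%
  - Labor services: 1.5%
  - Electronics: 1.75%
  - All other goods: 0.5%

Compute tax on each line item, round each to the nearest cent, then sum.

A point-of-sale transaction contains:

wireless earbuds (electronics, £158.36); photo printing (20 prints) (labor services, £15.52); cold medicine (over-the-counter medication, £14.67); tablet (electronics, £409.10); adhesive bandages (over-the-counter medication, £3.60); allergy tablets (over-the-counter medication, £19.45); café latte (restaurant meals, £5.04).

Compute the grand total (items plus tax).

Wireless earbuds £158.36: electronics → 9.75% + 1.75% county = 11.5% → £18.21
Photo printing (20 prints) £15.52: labor services → 0% + 1.5% county = 1.5% → £0.23
Cold medicine £14.67: over-the-counter medication → 5.25% + 0% county = 5.25% → £0.77
Tablet £409.10: electronics → 9.75% + 1.75% county = 11.5% → £47.05
Adhesive bandages £3.60: over-the-counter medication → 5.25% + 0% county = 5.25% → £0.19
Allergy tablets £19.45: over-the-counter medication → 5.25% + 0% county = 5.25% → £1.02
Café latte £5.04: restaurant meals → 8.5% + 0.75% county = 9.25% → £0.47
Subtotal = £625.74; tax = £67.94; total due = £693.68

£693.68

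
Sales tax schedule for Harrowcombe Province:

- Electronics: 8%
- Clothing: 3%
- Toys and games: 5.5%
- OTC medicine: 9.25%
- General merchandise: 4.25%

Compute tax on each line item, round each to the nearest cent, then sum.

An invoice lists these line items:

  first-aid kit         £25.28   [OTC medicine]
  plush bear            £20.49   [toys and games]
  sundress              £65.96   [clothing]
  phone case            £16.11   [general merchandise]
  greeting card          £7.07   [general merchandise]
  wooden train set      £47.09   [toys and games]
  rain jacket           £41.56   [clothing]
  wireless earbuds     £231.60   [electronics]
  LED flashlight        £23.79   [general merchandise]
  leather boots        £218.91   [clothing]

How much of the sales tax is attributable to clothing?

Sundress £65.96: clothing → 3% → £1.98
Rain jacket £41.56: clothing → 3% → £1.25
Leather boots £218.91: clothing → 3% → £6.57
Tax on clothing = £1.98 + £1.25 + £6.57 = £9.80

£9.80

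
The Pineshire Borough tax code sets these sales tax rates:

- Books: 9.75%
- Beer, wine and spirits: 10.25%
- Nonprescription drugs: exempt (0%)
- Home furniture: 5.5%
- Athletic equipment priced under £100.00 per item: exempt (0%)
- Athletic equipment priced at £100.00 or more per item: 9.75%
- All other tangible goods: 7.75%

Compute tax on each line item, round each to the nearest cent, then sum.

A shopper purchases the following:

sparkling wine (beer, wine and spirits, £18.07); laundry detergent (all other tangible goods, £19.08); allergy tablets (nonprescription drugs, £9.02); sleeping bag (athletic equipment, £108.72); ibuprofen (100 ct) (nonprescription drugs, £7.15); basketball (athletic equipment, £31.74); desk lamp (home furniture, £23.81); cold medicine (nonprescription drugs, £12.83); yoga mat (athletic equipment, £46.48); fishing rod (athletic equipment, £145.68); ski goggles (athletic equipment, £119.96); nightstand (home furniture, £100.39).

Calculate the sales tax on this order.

£46.66

Sparkling wine £18.07: beer, wine and spirits → 10.25% → £1.85
Laundry detergent £19.08: all other tangible goods → 7.75% → £1.48
Allergy tablets £9.02: nonprescription drugs → 0% → £0.00
Sleeping bag £108.72: athletic equipment, £100.00 or more → 9.75% → £10.60
Ibuprofen (100 ct) £7.15: nonprescription drugs → 0% → £0.00
Basketball £31.74: athletic equipment, under £100.00 → 0% → £0.00
Desk lamp £23.81: home furniture → 5.5% → £1.31
Cold medicine £12.83: nonprescription drugs → 0% → £0.00
Yoga mat £46.48: athletic equipment, under £100.00 → 0% → £0.00
Fishing rod £145.68: athletic equipment, £100.00 or more → 9.75% → £14.20
Ski goggles £119.96: athletic equipment, £100.00 or more → 9.75% → £11.70
Nightstand £100.39: home furniture → 5.5% → £5.52
Total tax = £1.85 + £1.48 + £10.60 + £1.31 + £14.20 + £11.70 + £5.52 = £46.66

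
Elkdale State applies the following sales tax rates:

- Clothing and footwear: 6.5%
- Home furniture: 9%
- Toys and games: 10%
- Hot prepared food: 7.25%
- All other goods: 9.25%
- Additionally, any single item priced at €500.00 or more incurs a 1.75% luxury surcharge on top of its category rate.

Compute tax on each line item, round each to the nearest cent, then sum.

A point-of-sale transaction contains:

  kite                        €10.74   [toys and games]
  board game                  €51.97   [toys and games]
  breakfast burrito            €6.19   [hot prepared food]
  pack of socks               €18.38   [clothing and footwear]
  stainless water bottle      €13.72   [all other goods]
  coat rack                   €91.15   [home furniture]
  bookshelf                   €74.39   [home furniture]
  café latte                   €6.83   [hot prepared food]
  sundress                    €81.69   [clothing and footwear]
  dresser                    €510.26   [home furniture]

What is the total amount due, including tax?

€950.06

Kite €10.74: toys and games → 10% → €1.07
Board game €51.97: toys and games → 10% → €5.20
Breakfast burrito €6.19: hot prepared food → 7.25% → €0.45
Pack of socks €18.38: clothing and footwear → 6.5% → €1.19
Stainless water bottle €13.72: all other goods → 9.25% → €1.27
Coat rack €91.15: home furniture → 9% → €8.20
Bookshelf €74.39: home furniture → 9% → €6.70
Café latte €6.83: hot prepared food → 7.25% → €0.50
Sundress €81.69: clothing and footwear → 6.5% → €5.31
Dresser €510.26: home furniture → 9% + 1.75% surcharge = 10.75% → €54.85
Subtotal = €865.32; tax = €84.74; total due = €950.06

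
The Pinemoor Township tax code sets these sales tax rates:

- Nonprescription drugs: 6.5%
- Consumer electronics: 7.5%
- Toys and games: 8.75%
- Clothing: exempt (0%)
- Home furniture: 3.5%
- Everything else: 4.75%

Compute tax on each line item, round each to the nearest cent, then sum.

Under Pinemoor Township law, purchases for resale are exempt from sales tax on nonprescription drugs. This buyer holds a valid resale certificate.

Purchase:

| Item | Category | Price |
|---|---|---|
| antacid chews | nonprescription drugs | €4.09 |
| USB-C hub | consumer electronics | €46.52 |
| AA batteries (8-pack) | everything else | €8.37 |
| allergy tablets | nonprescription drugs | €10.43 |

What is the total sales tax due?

Antacid chews €4.09: nonprescription drugs, buyer-exempt → 0% → €0.00
USB-C hub €46.52: consumer electronics → 7.5% → €3.49
AA batteries (8-pack) €8.37: everything else → 4.75% → €0.40
Allergy tablets €10.43: nonprescription drugs, buyer-exempt → 0% → €0.00
Total tax = €3.49 + €0.40 = €3.89

€3.89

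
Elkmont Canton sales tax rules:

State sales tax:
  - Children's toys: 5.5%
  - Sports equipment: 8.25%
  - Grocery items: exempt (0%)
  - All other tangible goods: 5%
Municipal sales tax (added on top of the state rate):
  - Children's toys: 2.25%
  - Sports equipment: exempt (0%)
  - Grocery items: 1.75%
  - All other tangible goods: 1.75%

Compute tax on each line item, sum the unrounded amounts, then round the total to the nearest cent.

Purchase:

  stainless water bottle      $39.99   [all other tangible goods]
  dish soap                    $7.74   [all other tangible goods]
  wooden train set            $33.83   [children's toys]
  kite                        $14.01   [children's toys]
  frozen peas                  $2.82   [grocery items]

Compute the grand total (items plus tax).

Stainless water bottle $39.99: all other tangible goods → 5% + 1.75% municipal = 6.75% → $2.699325
Dish soap $7.74: all other tangible goods → 5% + 1.75% municipal = 6.75% → $0.52245
Wooden train set $33.83: children's toys → 5.5% + 2.25% municipal = 7.75% → $2.621825
Kite $14.01: children's toys → 5.5% + 2.25% municipal = 7.75% → $1.085775
Frozen peas $2.82: grocery items → 0% + 1.75% municipal = 1.75% → $0.04935
Subtotal = $98.39; unrounded tax = $6.978725 → $6.98; total due = $105.37

$105.37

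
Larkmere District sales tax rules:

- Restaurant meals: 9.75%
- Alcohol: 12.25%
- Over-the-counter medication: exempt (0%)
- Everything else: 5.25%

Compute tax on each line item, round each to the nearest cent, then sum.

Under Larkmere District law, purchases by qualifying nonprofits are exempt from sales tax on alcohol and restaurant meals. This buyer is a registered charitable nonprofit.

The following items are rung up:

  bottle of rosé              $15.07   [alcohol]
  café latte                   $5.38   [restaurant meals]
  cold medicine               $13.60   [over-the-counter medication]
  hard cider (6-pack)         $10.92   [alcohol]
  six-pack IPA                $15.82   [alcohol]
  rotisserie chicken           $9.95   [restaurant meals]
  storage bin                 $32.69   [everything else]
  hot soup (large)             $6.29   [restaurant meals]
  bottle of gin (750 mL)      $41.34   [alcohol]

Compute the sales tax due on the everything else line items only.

$1.72

Storage bin $32.69: everything else → 5.25% → $1.72
Tax on everything else = $1.72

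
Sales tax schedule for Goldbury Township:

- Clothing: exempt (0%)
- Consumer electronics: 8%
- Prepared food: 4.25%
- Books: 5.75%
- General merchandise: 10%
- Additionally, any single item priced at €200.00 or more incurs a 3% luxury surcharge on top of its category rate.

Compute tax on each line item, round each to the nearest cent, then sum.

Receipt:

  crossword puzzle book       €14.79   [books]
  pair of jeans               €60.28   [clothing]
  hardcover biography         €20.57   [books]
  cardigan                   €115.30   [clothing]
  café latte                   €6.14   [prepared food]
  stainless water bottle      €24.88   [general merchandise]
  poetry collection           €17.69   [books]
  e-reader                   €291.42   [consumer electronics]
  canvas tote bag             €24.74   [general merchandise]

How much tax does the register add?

Crossword puzzle book €14.79: books → 5.75% → €0.85
Pair of jeans €60.28: clothing → 0% → €0.00
Hardcover biography €20.57: books → 5.75% → €1.18
Cardigan €115.30: clothing → 0% → €0.00
Café latte €6.14: prepared food → 4.25% → €0.26
Stainless water bottle €24.88: general merchandise → 10% → €2.49
Poetry collection €17.69: books → 5.75% → €1.02
E-reader €291.42: consumer electronics → 8% + 3% surcharge = 11% → €32.06
Canvas tote bag €24.74: general merchandise → 10% → €2.47
Total tax = €0.85 + €1.18 + €0.26 + €2.49 + €1.02 + €32.06 + €2.47 = €40.33

€40.33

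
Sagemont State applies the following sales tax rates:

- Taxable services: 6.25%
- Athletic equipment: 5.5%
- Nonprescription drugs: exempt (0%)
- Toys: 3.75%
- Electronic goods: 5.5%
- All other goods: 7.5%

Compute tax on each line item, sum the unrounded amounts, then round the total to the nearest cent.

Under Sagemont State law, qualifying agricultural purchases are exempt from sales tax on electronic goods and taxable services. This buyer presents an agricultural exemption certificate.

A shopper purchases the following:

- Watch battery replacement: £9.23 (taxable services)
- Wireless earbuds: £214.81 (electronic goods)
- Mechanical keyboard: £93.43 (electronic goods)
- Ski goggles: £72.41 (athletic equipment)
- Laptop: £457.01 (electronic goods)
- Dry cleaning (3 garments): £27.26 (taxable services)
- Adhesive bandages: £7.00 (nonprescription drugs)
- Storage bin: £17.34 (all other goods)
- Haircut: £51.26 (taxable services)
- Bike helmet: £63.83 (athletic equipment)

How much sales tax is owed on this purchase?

£8.79

Watch battery replacement £9.23: taxable services, buyer-exempt → 0% → £0.00
Wireless earbuds £214.81: electronic goods, buyer-exempt → 0% → £0.00
Mechanical keyboard £93.43: electronic goods, buyer-exempt → 0% → £0.00
Ski goggles £72.41: athletic equipment → 5.5% → £3.98255
Laptop £457.01: electronic goods, buyer-exempt → 0% → £0.00
Dry cleaning (3 garments) £27.26: taxable services, buyer-exempt → 0% → £0.00
Adhesive bandages £7.00: nonprescription drugs → 0% → £0.00
Storage bin £17.34: all other goods → 7.5% → £1.3005
Haircut £51.26: taxable services, buyer-exempt → 0% → £0.00
Bike helmet £63.83: athletic equipment → 5.5% → £3.51065
Unrounded tax sum = £8.7937 → £8.79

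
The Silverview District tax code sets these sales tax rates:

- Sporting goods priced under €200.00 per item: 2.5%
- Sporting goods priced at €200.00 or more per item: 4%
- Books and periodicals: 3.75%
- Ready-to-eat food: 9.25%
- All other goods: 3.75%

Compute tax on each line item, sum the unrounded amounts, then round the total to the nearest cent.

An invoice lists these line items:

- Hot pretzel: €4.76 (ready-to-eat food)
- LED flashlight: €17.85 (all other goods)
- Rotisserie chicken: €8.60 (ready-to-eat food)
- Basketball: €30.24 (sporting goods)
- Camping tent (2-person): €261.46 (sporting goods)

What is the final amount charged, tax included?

€336.03

Hot pretzel €4.76: ready-to-eat food → 9.25% → €0.4403
LED flashlight €17.85: all other goods → 3.75% → €0.669375
Rotisserie chicken €8.60: ready-to-eat food → 9.25% → €0.7955
Basketball €30.24: sporting goods, under €200.00 → 2.5% → €0.756
Camping tent (2-person) €261.46: sporting goods, €200.00 or more → 4% → €10.4584
Subtotal = €322.91; unrounded tax = €13.119575 → €13.12; total due = €336.03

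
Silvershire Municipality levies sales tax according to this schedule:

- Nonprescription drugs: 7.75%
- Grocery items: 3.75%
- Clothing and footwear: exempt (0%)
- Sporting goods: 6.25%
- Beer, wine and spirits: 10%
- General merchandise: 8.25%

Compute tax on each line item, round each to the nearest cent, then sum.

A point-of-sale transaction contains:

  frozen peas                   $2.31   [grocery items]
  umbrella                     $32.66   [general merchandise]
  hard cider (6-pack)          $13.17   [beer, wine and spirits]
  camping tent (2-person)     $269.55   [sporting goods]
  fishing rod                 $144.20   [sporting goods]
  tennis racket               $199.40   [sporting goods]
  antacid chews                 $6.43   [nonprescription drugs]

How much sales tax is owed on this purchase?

$42.92

Frozen peas $2.31: grocery items → 3.75% → $0.09
Umbrella $32.66: general merchandise → 8.25% → $2.69
Hard cider (6-pack) $13.17: beer, wine and spirits → 10% → $1.32
Camping tent (2-person) $269.55: sporting goods → 6.25% → $16.85
Fishing rod $144.20: sporting goods → 6.25% → $9.01
Tennis racket $199.40: sporting goods → 6.25% → $12.46
Antacid chews $6.43: nonprescription drugs → 7.75% → $0.50
Total tax = $0.09 + $2.69 + $1.32 + $16.85 + $9.01 + $12.46 + $0.50 = $42.92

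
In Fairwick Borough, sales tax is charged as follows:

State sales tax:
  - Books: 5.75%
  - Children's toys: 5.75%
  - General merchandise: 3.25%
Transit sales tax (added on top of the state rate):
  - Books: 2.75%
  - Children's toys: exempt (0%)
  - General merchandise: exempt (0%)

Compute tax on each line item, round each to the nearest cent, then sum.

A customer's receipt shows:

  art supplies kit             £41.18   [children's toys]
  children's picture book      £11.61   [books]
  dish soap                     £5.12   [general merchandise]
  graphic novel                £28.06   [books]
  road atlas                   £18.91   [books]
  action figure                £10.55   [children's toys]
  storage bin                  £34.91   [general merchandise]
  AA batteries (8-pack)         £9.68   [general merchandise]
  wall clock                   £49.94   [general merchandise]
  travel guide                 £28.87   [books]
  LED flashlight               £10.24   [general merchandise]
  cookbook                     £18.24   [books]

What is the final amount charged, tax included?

£282.84

Art supplies kit £41.18: children's toys → 5.75% + 0% transit = 5.75% → £2.37
Children's picture book £11.61: books → 5.75% + 2.75% transit = 8.5% → £0.99
Dish soap £5.12: general merchandise → 3.25% + 0% transit = 3.25% → £0.17
Graphic novel £28.06: books → 5.75% + 2.75% transit = 8.5% → £2.39
Road atlas £18.91: books → 5.75% + 2.75% transit = 8.5% → £1.61
Action figure £10.55: children's toys → 5.75% + 0% transit = 5.75% → £0.61
Storage bin £34.91: general merchandise → 3.25% + 0% transit = 3.25% → £1.13
AA batteries (8-pack) £9.68: general merchandise → 3.25% + 0% transit = 3.25% → £0.31
Wall clock £49.94: general merchandise → 3.25% + 0% transit = 3.25% → £1.62
Travel guide £28.87: books → 5.75% + 2.75% transit = 8.5% → £2.45
LED flashlight £10.24: general merchandise → 3.25% + 0% transit = 3.25% → £0.33
Cookbook £18.24: books → 5.75% + 2.75% transit = 8.5% → £1.55
Subtotal = £267.31; tax = £15.53; total due = £282.84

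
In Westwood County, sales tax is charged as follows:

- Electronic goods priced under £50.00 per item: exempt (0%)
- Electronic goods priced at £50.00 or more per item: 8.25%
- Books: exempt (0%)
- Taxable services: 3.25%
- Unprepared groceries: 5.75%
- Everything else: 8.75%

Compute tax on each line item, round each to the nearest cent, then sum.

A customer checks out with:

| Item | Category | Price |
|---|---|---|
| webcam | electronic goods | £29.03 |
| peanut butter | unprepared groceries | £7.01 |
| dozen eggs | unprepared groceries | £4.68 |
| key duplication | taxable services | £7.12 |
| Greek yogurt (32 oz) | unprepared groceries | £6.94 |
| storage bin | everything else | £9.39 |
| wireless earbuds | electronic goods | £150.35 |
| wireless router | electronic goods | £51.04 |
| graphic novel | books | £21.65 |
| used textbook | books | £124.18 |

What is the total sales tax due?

£18.73

Webcam £29.03: electronic goods, under £50.00 → 0% → £0.00
Peanut butter £7.01: unprepared groceries → 5.75% → £0.40
Dozen eggs £4.68: unprepared groceries → 5.75% → £0.27
Key duplication £7.12: taxable services → 3.25% → £0.23
Greek yogurt (32 oz) £6.94: unprepared groceries → 5.75% → £0.40
Storage bin £9.39: everything else → 8.75% → £0.82
Wireless earbuds £150.35: electronic goods, £50.00 or more → 8.25% → £12.40
Wireless router £51.04: electronic goods, £50.00 or more → 8.25% → £4.21
Graphic novel £21.65: books → 0% → £0.00
Used textbook £124.18: books → 0% → £0.00
Total tax = £0.40 + £0.27 + £0.23 + £0.40 + £0.82 + £12.40 + £4.21 = £18.73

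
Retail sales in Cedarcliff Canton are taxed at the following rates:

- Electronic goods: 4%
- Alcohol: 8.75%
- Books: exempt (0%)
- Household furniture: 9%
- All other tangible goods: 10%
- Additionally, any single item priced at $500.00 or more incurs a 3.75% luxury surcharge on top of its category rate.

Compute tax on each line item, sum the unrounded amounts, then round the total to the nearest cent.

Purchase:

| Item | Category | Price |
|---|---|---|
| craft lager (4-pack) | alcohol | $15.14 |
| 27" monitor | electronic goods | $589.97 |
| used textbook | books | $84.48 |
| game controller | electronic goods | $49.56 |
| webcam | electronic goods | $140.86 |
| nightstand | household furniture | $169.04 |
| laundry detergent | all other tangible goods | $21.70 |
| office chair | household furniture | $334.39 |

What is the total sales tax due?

Craft lager (4-pack) $15.14: alcohol → 8.75% → $1.32475
27" monitor $589.97: electronic goods → 4% + 3.75% surcharge = 7.75% → $45.722675
Used textbook $84.48: books → 0% → $0.00
Game controller $49.56: electronic goods → 4% → $1.9824
Webcam $140.86: electronic goods → 4% → $5.6344
Nightstand $169.04: household furniture → 9% → $15.2136
Laundry detergent $21.70: all other tangible goods → 10% → $2.17
Office chair $334.39: household furniture → 9% → $30.0951
Unrounded tax sum = $102.142925 → $102.14

$102.14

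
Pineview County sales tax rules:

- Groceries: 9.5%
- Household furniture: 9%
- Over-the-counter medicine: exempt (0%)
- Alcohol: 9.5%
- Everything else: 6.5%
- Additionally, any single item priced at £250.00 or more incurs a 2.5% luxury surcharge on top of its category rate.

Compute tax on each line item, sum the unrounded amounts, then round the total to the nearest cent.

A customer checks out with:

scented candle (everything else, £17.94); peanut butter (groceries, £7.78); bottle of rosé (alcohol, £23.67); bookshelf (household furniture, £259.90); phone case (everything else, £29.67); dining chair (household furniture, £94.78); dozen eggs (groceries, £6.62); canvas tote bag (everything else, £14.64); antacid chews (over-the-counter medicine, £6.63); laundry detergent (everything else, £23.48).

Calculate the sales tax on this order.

£47.61

Scented candle £17.94: everything else → 6.5% → £1.1661
Peanut butter £7.78: groceries → 9.5% → £0.7391
Bottle of rosé £23.67: alcohol → 9.5% → £2.24865
Bookshelf £259.90: household furniture → 9% + 2.5% surcharge = 11.5% → £29.8885
Phone case £29.67: everything else → 6.5% → £1.92855
Dining chair £94.78: household furniture → 9% → £8.5302
Dozen eggs £6.62: groceries → 9.5% → £0.6289
Canvas tote bag £14.64: everything else → 6.5% → £0.9516
Antacid chews £6.63: over-the-counter medicine → 0% → £0.00
Laundry detergent £23.48: everything else → 6.5% → £1.5262
Unrounded tax sum = £47.6078 → £47.61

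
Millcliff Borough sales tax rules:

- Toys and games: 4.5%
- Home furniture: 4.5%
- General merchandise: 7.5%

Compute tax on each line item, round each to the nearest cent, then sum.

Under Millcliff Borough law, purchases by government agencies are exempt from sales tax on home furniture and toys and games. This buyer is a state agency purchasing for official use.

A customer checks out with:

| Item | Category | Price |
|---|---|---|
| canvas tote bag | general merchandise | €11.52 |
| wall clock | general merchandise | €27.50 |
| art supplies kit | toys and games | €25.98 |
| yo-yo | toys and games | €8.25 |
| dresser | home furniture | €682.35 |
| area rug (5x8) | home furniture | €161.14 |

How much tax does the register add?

€2.92

Canvas tote bag €11.52: general merchandise → 7.5% → €0.86
Wall clock €27.50: general merchandise → 7.5% → €2.06
Art supplies kit €25.98: toys and games, buyer-exempt → 0% → €0.00
Yo-yo €8.25: toys and games, buyer-exempt → 0% → €0.00
Dresser €682.35: home furniture, buyer-exempt → 0% → €0.00
Area rug (5x8) €161.14: home furniture, buyer-exempt → 0% → €0.00
Total tax = €0.86 + €2.06 = €2.92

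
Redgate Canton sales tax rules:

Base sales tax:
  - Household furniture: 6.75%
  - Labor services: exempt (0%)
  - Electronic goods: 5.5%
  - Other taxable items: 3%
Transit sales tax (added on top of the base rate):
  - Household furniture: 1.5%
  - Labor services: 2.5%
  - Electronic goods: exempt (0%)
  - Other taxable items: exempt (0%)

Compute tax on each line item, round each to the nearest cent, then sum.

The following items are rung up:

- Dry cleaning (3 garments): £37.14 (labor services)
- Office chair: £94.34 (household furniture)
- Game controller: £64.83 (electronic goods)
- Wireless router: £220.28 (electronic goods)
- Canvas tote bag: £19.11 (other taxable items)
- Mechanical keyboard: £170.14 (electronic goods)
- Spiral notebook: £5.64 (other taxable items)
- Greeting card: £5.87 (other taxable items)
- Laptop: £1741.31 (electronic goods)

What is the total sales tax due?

£130.45

Dry cleaning (3 garments) £37.14: labor services → 0% + 2.5% transit = 2.5% → £0.93
Office chair £94.34: household furniture → 6.75% + 1.5% transit = 8.25% → £7.78
Game controller £64.83: electronic goods → 5.5% + 0% transit = 5.5% → £3.57
Wireless router £220.28: electronic goods → 5.5% + 0% transit = 5.5% → £12.12
Canvas tote bag £19.11: other taxable items → 3% + 0% transit = 3% → £0.57
Mechanical keyboard £170.14: electronic goods → 5.5% + 0% transit = 5.5% → £9.36
Spiral notebook £5.64: other taxable items → 3% + 0% transit = 3% → £0.17
Greeting card £5.87: other taxable items → 3% + 0% transit = 3% → £0.18
Laptop £1741.31: electronic goods → 5.5% + 0% transit = 5.5% → £95.77
Total tax = £0.93 + £7.78 + £3.57 + £12.12 + £0.57 + £9.36 + £0.17 + £0.18 + £95.77 = £130.45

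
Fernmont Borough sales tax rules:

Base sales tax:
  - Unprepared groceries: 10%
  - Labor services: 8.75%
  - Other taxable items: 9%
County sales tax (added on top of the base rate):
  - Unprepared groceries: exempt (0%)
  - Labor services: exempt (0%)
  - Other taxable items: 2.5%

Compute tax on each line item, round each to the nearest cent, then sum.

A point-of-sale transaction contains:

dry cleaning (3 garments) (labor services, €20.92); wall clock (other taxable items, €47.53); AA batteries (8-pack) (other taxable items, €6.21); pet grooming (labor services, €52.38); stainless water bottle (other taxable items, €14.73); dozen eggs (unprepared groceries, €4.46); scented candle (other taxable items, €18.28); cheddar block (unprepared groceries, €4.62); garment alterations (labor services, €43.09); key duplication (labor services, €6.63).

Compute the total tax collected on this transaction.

Dry cleaning (3 garments) €20.92: labor services → 8.75% + 0% county = 8.75% → €1.83
Wall clock €47.53: other taxable items → 9% + 2.5% county = 11.5% → €5.47
AA batteries (8-pack) €6.21: other taxable items → 9% + 2.5% county = 11.5% → €0.71
Pet grooming €52.38: labor services → 8.75% + 0% county = 8.75% → €4.58
Stainless water bottle €14.73: other taxable items → 9% + 2.5% county = 11.5% → €1.69
Dozen eggs €4.46: unprepared groceries → 10% + 0% county = 10% → €0.45
Scented candle €18.28: other taxable items → 9% + 2.5% county = 11.5% → €2.10
Cheddar block €4.62: unprepared groceries → 10% + 0% county = 10% → €0.46
Garment alterations €43.09: labor services → 8.75% + 0% county = 8.75% → €3.77
Key duplication €6.63: labor services → 8.75% + 0% county = 8.75% → €0.58
Total tax = €1.83 + €5.47 + €0.71 + €4.58 + €1.69 + €0.45 + €2.10 + €0.46 + €3.77 + €0.58 = €21.64

€21.64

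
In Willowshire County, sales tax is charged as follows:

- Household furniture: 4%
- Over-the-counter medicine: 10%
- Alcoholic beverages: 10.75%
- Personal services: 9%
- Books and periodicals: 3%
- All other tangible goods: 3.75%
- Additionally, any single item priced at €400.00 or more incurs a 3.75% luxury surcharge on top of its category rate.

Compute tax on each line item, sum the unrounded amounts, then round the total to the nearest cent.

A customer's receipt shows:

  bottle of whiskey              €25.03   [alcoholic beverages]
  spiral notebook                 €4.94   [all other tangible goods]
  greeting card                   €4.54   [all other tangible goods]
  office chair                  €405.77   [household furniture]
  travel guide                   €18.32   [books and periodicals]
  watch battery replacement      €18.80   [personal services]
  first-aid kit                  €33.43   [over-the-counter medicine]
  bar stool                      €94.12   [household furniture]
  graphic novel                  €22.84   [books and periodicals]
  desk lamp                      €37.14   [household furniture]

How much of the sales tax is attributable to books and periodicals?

€1.23

Travel guide €18.32: books and periodicals → 3% → €0.5496
Graphic novel €22.84: books and periodicals → 3% → €0.6852
Tax on books and periodicals: unrounded sum = €1.2348 → €1.23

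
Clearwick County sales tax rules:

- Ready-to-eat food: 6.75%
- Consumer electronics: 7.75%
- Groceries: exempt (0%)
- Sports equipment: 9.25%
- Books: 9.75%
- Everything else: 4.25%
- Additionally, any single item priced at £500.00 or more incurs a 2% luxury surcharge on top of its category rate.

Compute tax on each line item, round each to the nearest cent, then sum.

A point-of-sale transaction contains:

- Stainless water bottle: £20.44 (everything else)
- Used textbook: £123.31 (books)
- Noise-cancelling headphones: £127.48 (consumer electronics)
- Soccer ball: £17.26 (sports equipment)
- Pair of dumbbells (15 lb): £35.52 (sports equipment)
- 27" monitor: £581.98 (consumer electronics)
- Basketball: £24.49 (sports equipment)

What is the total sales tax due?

£86.67

Stainless water bottle £20.44: everything else → 4.25% → £0.87
Used textbook £123.31: books → 9.75% → £12.02
Noise-cancelling headphones £127.48: consumer electronics → 7.75% → £9.88
Soccer ball £17.26: sports equipment → 9.25% → £1.60
Pair of dumbbells (15 lb) £35.52: sports equipment → 9.25% → £3.29
27" monitor £581.98: consumer electronics → 7.75% + 2% surcharge = 9.75% → £56.74
Basketball £24.49: sports equipment → 9.25% → £2.27
Total tax = £0.87 + £12.02 + £9.88 + £1.60 + £3.29 + £56.74 + £2.27 = £86.67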